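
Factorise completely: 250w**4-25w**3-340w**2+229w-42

By the rational root theorem, w = 3/5 is a root, so (5w-3) divides it; the quotient is 50w**3+25w**2-53w+14.
Next, w = 2/5 is a root, so (5w-2) divides it; the quotient is 10w**2+9w-7.
The remaining quadratic factors as (2w-1)(5w+7).

(2w-1)(5w+7)(5w-2)(5w-3)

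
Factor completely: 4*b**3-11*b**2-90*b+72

Testing divisors of the constant over divisors of the leading coefficient, b = 3/4 is a root, giving the factor (4*b-3) and quotient b**2-2*b-24.
The remaining quadratic factors as (b+4)(b-6).

(4*b-3)*(b+4)*(b-6)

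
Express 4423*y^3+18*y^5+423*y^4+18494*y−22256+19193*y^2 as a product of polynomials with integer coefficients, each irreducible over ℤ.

(2*y+13)*(3*y+8)*(3*y−2)*(y^2+15*y+107)

Testing divisors of the constant over divisors of the leading coefficient, y = −8/3 is a root, giving the factor (3*y+8) and quotient 6*y^4+125*y^3+1141*y^2+3355*y−2782.
Then y = 2/3 is a root, giving the factor (3*y−2) and quotient 2*y^3+43*y^2+409*y+1391.
Then y = −13/2 is a root, so (2*y+13) divides it; the quotient is y^2+15*y+107.
The quadratic y^2+15*y+107 has discriminant −203 < 0 and is irreducible over ℤ.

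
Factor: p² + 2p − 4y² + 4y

(p + 2y)(p − 2y + 2)

Group: p(p + 2y) + (−2y + 2)(p + 2y); both groups contain (p + 2y).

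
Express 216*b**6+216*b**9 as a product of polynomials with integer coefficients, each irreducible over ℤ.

Every term has a factor of 216*b**6; factoring it out leaves b**3+1.
Recognize a sum of cubes with the parts b and 1.

216*b**6*(b+1)*(b**2−b+1)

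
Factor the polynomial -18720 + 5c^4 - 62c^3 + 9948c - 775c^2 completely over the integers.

(5c - 12)(c + 13)(c - 15)(c - 8)

By the rational root theorem, c = -13 is a root, so (c + 13) is a factor; dividing leaves 5c^3 - 127c^2 + 876c - 1440.
Then c = 8 is a root, so (c - 8) divides it; the quotient is 5c^2 - 87c + 180.
The remaining quadratic factors as (5c - 12)(c - 15).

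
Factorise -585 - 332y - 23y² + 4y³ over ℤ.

(4y + 9)(y + 5)(y - 13)

Testing divisors of the constant over divisors of the leading coefficient, y = -5 is a root, giving the factor (y + 5) and quotient 4y² - 43y - 117.
The remaining quadratic factors as (4y + 9)(y - 13).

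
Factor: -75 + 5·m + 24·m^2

Need a pair with product 24·(-75) = -1800 and sum 5: that's 45 and -40.
Split the middle term: 24·m^2 + 45·m - 40·m - 75 = 3·m·(8·m + 15) - 5·(8·m + 15).

(3·m - 5)·(8·m + 15)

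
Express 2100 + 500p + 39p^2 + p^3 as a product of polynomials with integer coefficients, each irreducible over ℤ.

(p + 10)(p + 14)(p + 15)

By the rational root theorem, p = -15 is a root, so (p + 15) divides it; the quotient is p^2 + 24p + 140.
The remaining quadratic factors as (p + 10)(p + 14).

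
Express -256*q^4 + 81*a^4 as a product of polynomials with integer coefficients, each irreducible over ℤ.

Write as (9*a^2)² − (16*q^2)², then factor 9*a^2 - 16*q^2 once more.

(3*a + 4*q)*(3*a - 4*q)*(9*a^2 + 16*q^2)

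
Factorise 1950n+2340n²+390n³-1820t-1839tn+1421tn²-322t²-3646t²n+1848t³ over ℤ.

(12t-13n-13)(14t-15n)(11t+2n+10)

Group: 11t(168t²-362tn-182t+195n²+195n) + (2n+10)(168t²-362tn-182t+195n²+195n); both groups contain (168t²-362tn-182t+195n²+195n), so (11t+2n+10) is a factor with cofactor 168t²-362tn-182t+195n²+195n.
The cofactor groups again: 168t²-362tn-182t+195n²+195n = 14t(12t-13n-13) - 15n(12t-13n-13); both groups contain (12t-13n-13), giving (14t-15n)(12t-13n-13).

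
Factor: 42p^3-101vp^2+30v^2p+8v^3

Group: 2v(4v^2+17vp-42p^2) - p(4v^2+17vp-42p^2); both groups contain (4v^2+17vp-42p^2), so (2v-p) is a factor with cofactor 4v^2+17vp-42p^2.
The cofactor groups again: 4v^2+17vp-42p^2 = v(4v-7p) + 6p(4v-7p); both groups contain (4v-7p), giving (v+6p)(4v-7p).

(4v-7p)(2v-p)(v+6p)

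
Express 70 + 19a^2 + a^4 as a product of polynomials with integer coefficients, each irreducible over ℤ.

Substitute u = a^2 to get a quadratic in u, then factor.
a^2 + 14 is irreducible over ℤ (always positive, so no real roots).
a^2 + 5 is irreducible over ℤ (always positive, so no real roots).

(a^2 + 14)(a^2 + 5)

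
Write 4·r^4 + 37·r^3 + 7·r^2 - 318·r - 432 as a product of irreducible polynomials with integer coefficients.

(4·r + 9)·(r + 2)·(r + 8)·(r - 3)

Testing divisors of the constant over divisors of the leading coefficient, r = 3 is a root, giving the factor (r - 3) and quotient 4·r^3 + 49·r^2 + 154·r + 144.
Continuing, r = -8 is a root, so (r + 8) divides it; the quotient is 4·r^2 + 17·r + 18.
The remaining quadratic factors as (r + 2)(4·r + 9).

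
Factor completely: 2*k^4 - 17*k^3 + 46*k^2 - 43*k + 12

(2*k - 1)*(k - 1)*(k - 3)*(k - 4)

Testing divisors of the constant over divisors of the leading coefficient, k = 3 is a root, so (k - 3) divides it; the quotient is 2*k^3 - 11*k^2 + 13*k - 4.
Continuing, k = 1 is a root, so (k - 1) is a factor; dividing leaves 2*k^2 - 9*k + 4.
The remaining quadratic factors as (2*k - 1)(k - 4).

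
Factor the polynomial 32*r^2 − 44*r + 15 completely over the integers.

(4*r − 3)*(8*r − 5)

Need a pair with product 32·15 = 480 and sum −44: that's −24 and −20.
Split the middle term: 32*r^2 − 24*r − 20*r + 15 = 8*r*(4*r − 3) − 5*(4*r − 3).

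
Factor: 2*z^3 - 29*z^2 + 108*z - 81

By the rational root theorem, z = 9/2 is a root, giving the factor (2*z - 9) and quotient z^2 - 10*z + 9.
The remaining quadratic factors as (z - 9)(z - 1).

(2*z - 9)*(z - 1)*(z - 9)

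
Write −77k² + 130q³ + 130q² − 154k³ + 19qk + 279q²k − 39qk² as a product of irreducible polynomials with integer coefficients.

Group: q(130q² + 19qk − 77k²) + (2k + 1)(130q² + 19qk − 77k²); both groups contain (130q² + 19qk − 77k²), so (q + 2k + 1) is a factor with cofactor 130q² + 19qk − 77k².
The cofactor groups again: 130q² + 19qk − 77k² = 10q(13q + 11k) − 7k(13q + 11k); both groups contain (13q + 11k), giving (10q − 7k)(13q + 11k).

(10q − 7k)(13q + 11k)(q + 2k + 1)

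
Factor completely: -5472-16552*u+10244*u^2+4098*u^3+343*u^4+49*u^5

(7*u+2)*(7*u-9)*(u+4)*(u^2+4*u+76)

Testing divisors of the constant over divisors of the leading coefficient, u = -2/7 is a root, giving the factor (7*u+2) and quotient 7*u^4+47*u^3+572*u^2+1300*u-2736.
Next, u = 9/7 is a root, so (7*u-9) is a factor; dividing leaves u^3+8*u^2+92*u+304.
Next, u = -4 is a root, so (u+4) divides it; the quotient is u^2+4*u+76.
The quadratic u^2+4*u+76 has discriminant -288 < 0 and is irreducible over ℤ.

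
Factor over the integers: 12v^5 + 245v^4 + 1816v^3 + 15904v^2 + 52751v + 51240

(3v + 8)(4v + 7)(v + 15)(v^2 + v + 61)

Among the possible rational roots, v = −15 is a root, so (v + 15) is a factor; dividing leaves 12v^4 + 65v^3 + 841v^2 + 3289v + 3416.
Then v = −7/4 is a root, so (4v + 7) is a factor; dividing leaves 3v^3 + 11v^2 + 191v + 488.
Next, v = −8/3 is a root, so (3v + 8) divides it; the quotient is v^2 + v + 61.
The quadratic v^2 + v + 61 has discriminant −243 < 0 and is irreducible over ℤ.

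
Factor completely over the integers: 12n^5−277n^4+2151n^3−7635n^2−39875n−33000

(3n+5)(4n+5)(n−15)(n^2−11n+88)

Among the possible rational roots, n = −5/3 is a root, so (3n+5) divides it; the quotient is 4n^4−99n^3+882n^2−4015n−6600.
Continuing, n = −5/4 is a root, so (4n+5) is a factor; dividing leaves n^3−26n^2+253n−1320.
Continuing, n = 15 is a root, so (n−15) is a factor; dividing leaves n^2−11n+88.
The quadratic n^2−11n+88 has discriminant −231 < 0 and is irreducible over ℤ.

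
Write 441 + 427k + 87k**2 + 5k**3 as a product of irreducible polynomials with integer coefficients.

(5k + 7)(k + 7)(k + 9)

Among the possible rational roots, k = -9 is a root, so (k + 9) is a factor; dividing leaves 5k**2 + 42k + 49.
The remaining quadratic factors as (k + 7)(5k + 7).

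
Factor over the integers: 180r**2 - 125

5(6r + 5)(6r - 5)

Pull out the common factor 5; 36r**2 - 25 is a difference of squares.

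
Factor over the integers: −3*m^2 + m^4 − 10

Substitute u = m^2 to get a quadratic in u, then factor.
m^2 − 5 is irreducible over ℤ (5 is not a perfect square).
m^2 + 2 is irreducible over ℤ (always positive, so no real roots).

(m^2 + 2)*(m^2 − 5)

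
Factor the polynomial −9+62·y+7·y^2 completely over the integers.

(7·y−1)·(y+9)

Need a pair with product 7·(−9) = −63 and sum 62: that's 63 and −1.
Split the middle term: 7·y^2+63·y − y−9 = 7·y·(y+9) − (y+9).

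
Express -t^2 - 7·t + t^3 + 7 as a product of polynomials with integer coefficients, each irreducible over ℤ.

(t - 1)·(t^2 - 7)

Group as (t^3 - 7·t) + (-t^2 + 7) = t·(t^2 - 7) - (t^2 - 7).
Both groups share the factor (t^2 - 7).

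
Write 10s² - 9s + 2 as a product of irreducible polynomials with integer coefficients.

Need a pair with product 10·2 = 20 and sum -9: that's -4 and -5.
Split the middle term: 10s² - 4s - 5s + 2 = 2s(5s - 2) - (5s - 2).

(2s - 1)(5s - 2)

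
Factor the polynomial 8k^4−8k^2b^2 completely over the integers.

Factor out 8k^2, leaving k^2−b^2, which is a difference of two squares.

8k^2(k−b)(k+b)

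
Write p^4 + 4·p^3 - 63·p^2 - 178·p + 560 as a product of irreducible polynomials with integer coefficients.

(p + 5)·(p + 8)·(p - 2)·(p - 7)

Among the possible rational roots, p = 2 is a root, giving the factor (p - 2) and quotient p^3 + 6·p^2 - 51·p - 280.
Continuing, p = -8 is a root, giving the factor (p + 8) and quotient p^2 - 2·p - 35.
The remaining quadratic factors as (p - 7)(p + 5).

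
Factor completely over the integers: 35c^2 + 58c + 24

(5c + 4)(7c + 6)

Need a pair with product 35·24 = 840 and sum 58: that's 30 and 28.
Split the middle term: 35c^2 + 30c + 28c + 24 = 5c(7c + 6) + 4(7c + 6).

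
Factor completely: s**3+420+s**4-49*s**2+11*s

(s+3)*(s+7)*(s-4)*(s-5)

Trying the rational-root candidates, s = -3 is a root, giving the factor (s+3) and quotient s**3-2*s**2-43*s+140.
Continuing, s = 5 is a root, giving the factor (s-5) and quotient s**2+3*s-28.
The remaining quadratic factors as (s-4)(s+7).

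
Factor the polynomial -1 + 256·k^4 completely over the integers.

(4·k + 1)·(4·k - 1)·(16·k^2 + 1)

(4·k)⁴ − (1)⁴ = ((4·k)² − (1)²)((4·k)² + (1)²); the first factor splits again, the second (16·k^2 + 1) is irreducible.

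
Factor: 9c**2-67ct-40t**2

Group: c(9c+5t) - 8t(9c+5t); both groups contain (9c+5t).

(9c+5t)(c-8t)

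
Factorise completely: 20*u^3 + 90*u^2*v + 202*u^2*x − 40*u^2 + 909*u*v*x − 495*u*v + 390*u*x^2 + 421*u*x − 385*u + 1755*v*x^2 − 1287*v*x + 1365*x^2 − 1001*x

Group: 2*u*(10*u^2 + 101*u*x − 55*u + 195*x^2 − 143*x) + (9*v + 7)*(10*u^2 + 101*u*x − 55*u + 195*x^2 − 143*x); both groups contain (10*u^2 + 101*u*x − 55*u + 195*x^2 − 143*x), so (2*u + 9*v + 7) is a factor with cofactor 10*u^2 + 101*u*x − 55*u + 195*x^2 − 143*x.
The cofactor groups again: 10*u^2 + 101*u*x − 55*u + 195*x^2 − 143*x = 2*u*(5*u + 13*x) + (15*x − 11)*(5*u + 13*x); both groups contain (5*u + 13*x), giving (2*u + 15*x − 11)*(5*u + 13*x).

(2*u + 15*x − 11)*(2*u + 9*v + 7)*(5*u + 13*x)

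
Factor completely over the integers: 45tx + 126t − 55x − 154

(5x + 14)(9t − 11)

Group as (45tx + 126t) + (−55x − 154) = 9t(5x + 14) − 11(5x + 14).
Both groups share the factor (5x + 14).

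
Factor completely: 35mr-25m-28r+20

(5m-4)(7r-5)

Group as (35mr-25m) + (-28r+20) = 5m(7r-5) - 4(7r-5).
Both groups share the factor (7r-5).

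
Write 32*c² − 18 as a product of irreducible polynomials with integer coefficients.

2*(4*c + 3)*(4*c − 3)

Every term has a factor of 2. Then 16*c² − 9 = (4*c)² − (3)².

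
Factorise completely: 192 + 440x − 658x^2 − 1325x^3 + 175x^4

(5x + 2)(5x + 3)(7x − 4)(x − 8)

Among the possible rational roots, x = 8 is a root, so (x − 8) is a factor; dividing leaves 175x^3 + 75x^2 − 58x − 24.
Then x = 4/7 is a root, so (7x − 4) is a factor; dividing leaves 25x^2 + 25x + 6.
The remaining quadratic factors as (5x + 3)(5x + 2).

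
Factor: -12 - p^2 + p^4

Substitute u = p^2 to get a quadratic in u, then factor.
p^2 - 4 is a difference of squares.
p^2 + 3 is irreducible over ℤ (always positive, so no real roots).

(p + 2)(p - 2)(p^2 + 3)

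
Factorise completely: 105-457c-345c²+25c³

(5c+7)(5c-1)(c-15)

By the rational root theorem, c = 1/5 is a root, so (5c-1) is a factor; dividing leaves 5c²-68c-105.
The remaining quadratic factors as (5c+7)(c-15).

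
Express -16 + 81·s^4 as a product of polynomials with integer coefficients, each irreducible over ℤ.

(3·s)⁴ − (2)⁴ = ((3·s)² − (2)²)((3·s)² + (2)²); the first factor splits again, the second (9·s^2 + 4) is irreducible.

(3·s + 2)·(3·s - 2)·(9·s^2 + 4)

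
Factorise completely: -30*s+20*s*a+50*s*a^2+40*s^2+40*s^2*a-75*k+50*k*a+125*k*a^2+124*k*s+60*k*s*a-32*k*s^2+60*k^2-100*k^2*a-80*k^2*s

Group: 4*k*(-20*k*s-25*k*a+15*k-8*s^2-10*s*a+6*s) + (-5*a-5)*(-20*k*s-25*k*a+15*k-8*s^2-10*s*a+6*s); both groups contain (-20*k*s-25*k*a+15*k-8*s^2-10*s*a+6*s), so (4*k-5*a-5) is a factor with cofactor -20*k*s-25*k*a+15*k-8*s^2-10*s*a+6*s.
The cofactor groups again: -20*k*s-25*k*a+15*k-8*s^2-10*s*a+6*s = -4*s*(5*k+2*s) + (-5*a+3)*(5*k+2*s); both groups contain (5*k+2*s), giving -(4*s+5*a-3)*(5*k+2*s).

-(4*k-5*a-5)*(4*s+5*a-3)*(5*k+2*s)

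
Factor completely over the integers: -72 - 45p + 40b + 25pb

(5b - 9)(5p + 8)

Group as (25pb - 45p) + (40b - 72) = 5p(5b - 9) + 8(5b - 9).
Both groups share the factor (5b - 9).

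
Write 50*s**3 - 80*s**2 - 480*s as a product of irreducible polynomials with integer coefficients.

10*s*(5*s + 12)*(s - 4)

Pull out the common factor 10*s, then factor the remaining trinomial.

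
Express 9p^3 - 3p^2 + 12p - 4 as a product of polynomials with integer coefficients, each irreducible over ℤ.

Group as (9p^3 + 12p) + (-3p^2 - 4) = 3p(3p^2 + 4) - (3p^2 + 4).
Both groups share the factor (3p^2 + 4).

(3p - 1)(3p^2 + 4)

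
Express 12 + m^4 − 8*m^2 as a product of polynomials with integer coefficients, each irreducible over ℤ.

(m^2 − 2)*(m^2 − 6)

Substitute u = m^2 to get a quadratic in u, then factor.
m^2 − 2 is irreducible over ℤ (2 is not a perfect square).
m^2 − 6 is irreducible over ℤ (6 is not a perfect square).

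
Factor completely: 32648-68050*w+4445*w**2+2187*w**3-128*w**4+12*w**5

(2*w+11)*(2*w-1)*(3*w-14)*(w**2-11*w+212)

Trying the rational-root candidates, w = 1/2 is a root, so (2*w-1) is a factor; dividing leaves 6*w**4-61*w**3+1063*w**2+2754*w-32648.
Continuing, w = 14/3 is a root, giving the factor (3*w-14) and quotient 2*w**3-11*w**2+303*w+2332.
Then w = -11/2 is a root, giving the factor (2*w+11) and quotient w**2-11*w+212.
The quadratic w**2-11*w+212 has discriminant -727 < 0 and is irreducible over ℤ.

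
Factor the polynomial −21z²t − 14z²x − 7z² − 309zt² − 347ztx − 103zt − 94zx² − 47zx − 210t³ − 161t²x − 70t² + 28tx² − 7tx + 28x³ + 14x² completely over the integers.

Group: 7z(−3zt − 2zx − z − 42t² − 49tx − 14t − 14x² − 7x) + (5t − 2x)(−3zt − 2zx − z − 42t² − 49tx − 14t − 14x² − 7x); both groups contain (−3zt − 2zx − z − 42t² − 49tx − 14t − 14x² − 7x), so (7z + 5t − 2x) is a factor with cofactor −3zt − 2zx − z − 42t² − 49tx − 14t − 14x² − 7x.
The cofactor groups again: −3zt − 2zx − z − 42t² − 49tx − 14t − 14x² − 7x = −z(3t + 2x + 1) + (−14t − 7x)(3t + 2x + 1); both groups contain (3t + 2x + 1), giving −(z + 14t + 7x)(3t + 2x + 1).

−(z + 14t + 7x)(3t + 2x + 1)(7z + 5t − 2x)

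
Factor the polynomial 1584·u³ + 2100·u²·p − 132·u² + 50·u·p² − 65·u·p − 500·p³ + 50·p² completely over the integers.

Group: 12·u·(132·u² + 230·u·p − 11·u + 100·p² − 10·p) − 5·p·(132·u² + 230·u·p − 11·u + 100·p² − 10·p); both groups contain (132·u² + 230·u·p − 11·u + 100·p² − 10·p), so (12·u − 5·p) is a factor with cofactor 132·u² + 230·u·p − 11·u + 100·p² − 10·p.
The cofactor groups again: 132·u² + 230·u·p − 11·u + 100·p² − 10·p = 11·u·(12·u + 10·p − 1) + 10·p·(12·u + 10·p − 1); both groups contain (12·u + 10·p − 1), giving (11·u + 10·p)·(12·u + 10·p − 1).

(12·u − 5·p)·(11·u + 10·p)·(12·u + 10·p − 1)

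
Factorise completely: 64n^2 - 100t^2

Pull out the common factor 4; 16n^2 - 25t^2 is a difference of squares.

4(4n + 5t)(4n - 5t)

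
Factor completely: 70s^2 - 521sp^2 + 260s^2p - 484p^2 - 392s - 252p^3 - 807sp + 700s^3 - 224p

Group: 10s(70s^2 - 23sp - 49s - 36p^2 - 28p) + (7p + 8)(70s^2 - 23sp - 49s - 36p^2 - 28p); both groups contain (70s^2 - 23sp - 49s - 36p^2 - 28p), so (10s + 7p + 8) is a factor with cofactor 70s^2 - 23sp - 49s - 36p^2 - 28p.
The cofactor groups again: 70s^2 - 23sp - 49s - 36p^2 - 28p = 7s(10s - 9p - 7) + 4p(10s - 9p - 7); both groups contain (10s - 9p - 7), giving (7s + 4p)(10s - 9p - 7).

(10s - 9p - 7)(7s + 4p)(10s + 7p + 8)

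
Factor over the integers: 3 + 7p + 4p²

Need a pair with product 4·3 = 12 and sum 7: that's 3 and 4.
Split the middle term: 4p² + 3p + 4p + 3 = p(4p + 3) + (4p + 3).

(4p + 3)(p + 1)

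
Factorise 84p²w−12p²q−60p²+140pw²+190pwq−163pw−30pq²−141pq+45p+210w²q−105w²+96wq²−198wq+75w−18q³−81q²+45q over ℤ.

Group: 4p(21pw−3pq−15p+35w²+16wq−25w−3q²−15q) + (6q−3)(21pw−3pq−15p+35w²+16wq−25w−3q²−15q); both groups contain (21pw−3pq−15p+35w²+16wq−25w−3q²−15q), so (4p+6q−3) is a factor with cofactor 21pw−3pq−15p+35w²+16wq−25w−3q²−15q.
The cofactor groups again: 21pw−3pq−15p+35w²+16wq−25w−3q²−15q = 7w(3p+5w+3q) + (−q−5)(3p+5w+3q); both groups contain (3p+5w+3q), giving (7w−q−5)(3p+5w+3q).

(7w−q−5)(3p+5w+3q)(4p+6q−3)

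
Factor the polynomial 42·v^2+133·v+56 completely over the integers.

7·(2·v+1)·(3·v+8)

Pull out the common factor 7, then factor the remaining trinomial.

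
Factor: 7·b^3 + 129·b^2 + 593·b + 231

Among the possible rational roots, b = -3/7 is a root, giving the factor (7·b + 3) and quotient b^2 + 18·b + 77.
The remaining quadratic factors as (b + 7)(b + 11).

(7·b + 3)·(b + 11)·(b + 7)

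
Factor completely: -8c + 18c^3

2c(3c + 2)(3c - 2)

Pull out the common factor 2c; 9c^2 - 4 is a difference of squares.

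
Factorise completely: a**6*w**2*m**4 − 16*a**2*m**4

a**2*m**4*(a**2*w + 4)*(a**2*w − 4)

Factor out a**2*m**4 first: what remains is a**4*w**2 − 16.
Recognize a difference of squares with the parts a**2*w and 4.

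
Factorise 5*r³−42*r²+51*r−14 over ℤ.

Trying the rational-root candidates, r = 7 is a root, so (r−7) is a factor; dividing leaves 5*r²−7*r+2.
The remaining quadratic factors as (5*r−2)(r−1).

(5*r−2)*(r−1)*(r−7)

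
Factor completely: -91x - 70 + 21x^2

7(3x + 2)(x - 5)

Pull out the common factor 7, then factor the remaining trinomial.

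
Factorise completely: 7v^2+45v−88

(7v−11)(v+8)

Need a pair with product 7·(−88) = −616 and sum 45: that's −11 and 56.
Split the middle term: 7v^2−11v + 56v−88 = v(7v−11) + 8(7v−11).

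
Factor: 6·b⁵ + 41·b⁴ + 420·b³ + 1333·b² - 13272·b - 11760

Among the possible rational roots, b = 4 is a root, so (b - 4) is a factor; dividing leaves 6·b⁴ + 65·b³ + 680·b² + 4053·b + 2940.
Continuing, b = -5/6 is a root, so (6·b + 5) is a factor; dividing leaves b³ + 10·b² + 105·b + 588.
Next, b = -7 is a root, giving the factor (b + 7) and quotient b² + 3·b + 84.
The quadratic b² + 3·b + 84 has discriminant -327 < 0 and is irreducible over ℤ.

(6·b + 5)·(b + 7)·(b - 4)·(b² + 3·b + 84)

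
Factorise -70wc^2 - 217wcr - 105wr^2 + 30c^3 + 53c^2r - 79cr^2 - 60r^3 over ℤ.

Group: 5c(-14wc - 35wr + 6c^2 + 7cr - 20r^2) + 3r(-14wc - 35wr + 6c^2 + 7cr - 20r^2); both groups contain (-14wc - 35wr + 6c^2 + 7cr - 20r^2), so (5c + 3r) is a factor with cofactor -14wc - 35wr + 6c^2 + 7cr - 20r^2.
The cofactor groups again: -14wc - 35wr + 6c^2 + 7cr - 20r^2 = -7w(2c + 5r) + (3c - 4r)(2c + 5r); both groups contain (2c + 5r), giving -(7w - 3c + 4r)(2c + 5r).

-(7w - 3c + 4r)(2c + 5r)(5c + 3r)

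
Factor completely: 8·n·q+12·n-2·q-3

(2·q+3)·(4·n-1)

Group as (8·n·q+12·n) + (-2·q-3) = 4·n·(2·q+3) - (2·q+3).
Both groups share the factor (2·q+3).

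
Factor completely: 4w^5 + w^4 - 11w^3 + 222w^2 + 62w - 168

Testing divisors of the constant over divisors of the leading coefficient, w = -1 is a root, so (w + 1) is a factor; dividing leaves 4w^4 - 3w^3 - 8w^2 + 230w - 168.
Next, w = 3/4 is a root, so (4w - 3) divides it; the quotient is w^3 - 2w + 56.
Next, w = -4 is a root, so (w + 4) divides it; the quotient is w^2 - 4w + 14.
The quadratic w^2 - 4w + 14 has discriminant -40 < 0 and is irreducible over ℤ.

(4w - 3)(w + 1)(w + 4)(w^2 - 4w + 14)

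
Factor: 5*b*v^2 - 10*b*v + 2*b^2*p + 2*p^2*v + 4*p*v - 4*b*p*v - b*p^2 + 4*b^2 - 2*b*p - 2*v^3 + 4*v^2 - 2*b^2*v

(2*b - p - v)*(b - 2*v)*(p - v + 2)

Group: b*(2*b*p - 2*b*v + 4*b - p^2 - 2*p + v^2 - 2*v) - 2*v*(2*b*p - 2*b*v + 4*b - p^2 - 2*p + v^2 - 2*v); both groups contain (2*b*p - 2*b*v + 4*b - p^2 - 2*p + v^2 - 2*v), so (b - 2*v) is a factor with cofactor 2*b*p - 2*b*v + 4*b - p^2 - 2*p + v^2 - 2*v.
The cofactor groups again: 2*b*p - 2*b*v + 4*b - p^2 - 2*p + v^2 - 2*v = p*(2*b - p - v) + (-v + 2)*(2*b - p - v); both groups contain (2*b - p - v), giving (p - v + 2)*(2*b - p - v).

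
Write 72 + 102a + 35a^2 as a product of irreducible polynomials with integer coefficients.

(5a + 6)(7a + 12)

Need a pair with product 35·72 = 2520 and sum 102: that's 42 and 60.
Split the middle term: 35a^2 + 42a + 60a + 72 = 7a(5a + 6) + 12(5a + 6).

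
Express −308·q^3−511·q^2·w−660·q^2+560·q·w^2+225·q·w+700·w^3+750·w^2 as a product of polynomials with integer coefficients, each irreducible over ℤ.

−(11·q+10·w)·(4·q−5·w)·(7·q+14·w+15)

Group: 4·q·(−77·q^2−224·q·w−165·q−140·w^2−150·w) − 5·w·(−77·q^2−224·q·w−165·q−140·w^2−150·w); both groups contain (−77·q^2−224·q·w−165·q−140·w^2−150·w), so (4·q−5·w) is a factor with cofactor −77·q^2−224·q·w−165·q−140·w^2−150·w.
The cofactor groups again: −77·q^2−224·q·w−165·q−140·w^2−150·w = −7·q·(11·q+10·w) + (−14·w−15)·(11·q+10·w); both groups contain (11·q+10·w), giving −(7·q+14·w+15)·(11·q+10·w).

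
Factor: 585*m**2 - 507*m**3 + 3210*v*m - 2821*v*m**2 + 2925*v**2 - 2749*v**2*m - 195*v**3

-(15*v + 13*m)*(v + 13*m - 15)*(13*v + 3*m)

Group: 13*v*(-15*v**2 - 208*v*m + 225*v - 169*m**2 + 195*m) + 3*m*(-15*v**2 - 208*v*m + 225*v - 169*m**2 + 195*m); both groups contain (-15*v**2 - 208*v*m + 225*v - 169*m**2 + 195*m), so (13*v + 3*m) is a factor with cofactor -15*v**2 - 208*v*m + 225*v - 169*m**2 + 195*m.
The cofactor groups again: -15*v**2 - 208*v*m + 225*v - 169*m**2 + 195*m = -v*(15*v + 13*m) + (-13*m + 15)*(15*v + 13*m); both groups contain (15*v + 13*m), giving -(v + 13*m - 15)*(15*v + 13*m).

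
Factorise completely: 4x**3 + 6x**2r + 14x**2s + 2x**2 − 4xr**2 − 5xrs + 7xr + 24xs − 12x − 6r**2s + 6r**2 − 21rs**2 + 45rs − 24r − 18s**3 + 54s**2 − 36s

(2x − r − 2s + 4)(x + 2r + 3s)(2x + 3s − 3)

Group: 2x(2x**2 + 4xr + 9xs − 3x + 6rs − 6r + 9s**2 − 9s) + (−r − 2s + 4)(2x**2 + 4xr + 9xs − 3x + 6rs − 6r + 9s**2 − 9s); both groups contain (2x**2 + 4xr + 9xs − 3x + 6rs − 6r + 9s**2 − 9s), so (2x − r − 2s + 4) is a factor with cofactor 2x**2 + 4xr + 9xs − 3x + 6rs − 6r + 9s**2 − 9s.
The cofactor groups again: 2x**2 + 4xr + 9xs − 3x + 6rs − 6r + 9s**2 − 9s = x(2x + 3s − 3) + (2r + 3s)(2x + 3s − 3); both groups contain (2x + 3s − 3), giving (x + 2r + 3s)(2x + 3s − 3).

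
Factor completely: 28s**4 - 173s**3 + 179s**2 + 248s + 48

Testing divisors of the constant over divisors of the leading coefficient, s = -1/4 is a root, so (4s + 1) divides it; the quotient is 7s**3 - 45s**2 + 56s + 48.
Next, s = 3 is a root, giving the factor (s - 3) and quotient 7s**2 - 24s - 16.
The remaining quadratic factors as (s - 4)(7s + 4).

(4s + 1)(7s + 4)(s - 3)(s - 4)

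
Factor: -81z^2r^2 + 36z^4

Pull out the common factor 9z^2; 4z^2 - 9r^2 is a difference of squares.

9z^2(2z - 3r)(2z + 3r)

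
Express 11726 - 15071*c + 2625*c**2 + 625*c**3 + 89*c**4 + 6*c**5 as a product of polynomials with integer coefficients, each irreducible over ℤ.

Among the possible rational roots, c = 1 is a root, so (c - 1) divides it; the quotient is 6*c**4 + 95*c**3 + 720*c**2 + 3345*c - 11726.
Continuing, c = -11 is a root, giving the factor (c + 11) and quotient 6*c**3 + 29*c**2 + 401*c - 1066.
Next, c = 13/6 is a root, giving the factor (6*c - 13) and quotient c**2 + 7*c + 82.
The quadratic c**2 + 7*c + 82 has discriminant -279 < 0 and is irreducible over ℤ.

(6*c - 13)*(c + 11)*(c - 1)*(c**2 + 7*c + 82)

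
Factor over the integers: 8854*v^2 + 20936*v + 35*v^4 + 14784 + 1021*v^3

(5*v + 8)*(7*v + 11)*(v + 12)*(v + 14)

Among the possible rational roots, v = -11/7 is a root, giving the factor (7*v + 11) and quotient 5*v^3 + 138*v^2 + 1048*v + 1344.
Next, v = -14 is a root, giving the factor (v + 14) and quotient 5*v^2 + 68*v + 96.
The remaining quadratic factors as (5*v + 8)(v + 12).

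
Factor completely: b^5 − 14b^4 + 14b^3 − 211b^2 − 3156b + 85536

(b + 8)(b − 11)(b − 12)(b^2 + b + 81)

By the rational root theorem, b = −8 is a root, giving the factor (b + 8) and quotient b^4 − 22b^3 + 190b^2 − 1731b + 10692.
Continuing, b = 11 is a root, giving the factor (b − 11) and quotient b^3 − 11b^2 + 69b − 972.
Continuing, b = 12 is a root, so (b − 12) divides it; the quotient is b^2 + b + 81.
The quadratic b^2 + b + 81 has discriminant −323 < 0 and is irreducible over ℤ.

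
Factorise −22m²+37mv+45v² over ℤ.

−(11m+9v)(2m−5v)

Group: −2m(11m+9v) + 5v(11m+9v); both groups contain (11m+9v).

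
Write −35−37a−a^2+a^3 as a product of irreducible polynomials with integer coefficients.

(a+1)(a+5)(a−7)

By the rational root theorem, a = −1 is a root, so (a+1) is a factor; dividing leaves a^2−2a−35.
The remaining quadratic factors as (a−7)(a+5).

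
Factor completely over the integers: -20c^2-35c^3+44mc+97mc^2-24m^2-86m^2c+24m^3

Group: m(24m^2-62mc-24m+35c^2+20c) - c(24m^2-62mc-24m+35c^2+20c); both groups contain (24m^2-62mc-24m+35c^2+20c), so (m-c) is a factor with cofactor 24m^2-62mc-24m+35c^2+20c.
The cofactor groups again: 24m^2-62mc-24m+35c^2+20c = 6m(4m-7c-4) - 5c(4m-7c-4); both groups contain (4m-7c-4), giving (6m-5c)(4m-7c-4).

(6m-5c)(4m-7c-4)(m-c)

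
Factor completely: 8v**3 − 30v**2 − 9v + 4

Trying the rational-root candidates, v = −1/2 is a root, so (2v + 1) is a factor; dividing leaves 4v**2 − 17v + 4.
The remaining quadratic factors as (4v − 1)(v − 4).

(2v + 1)(4v − 1)(v − 4)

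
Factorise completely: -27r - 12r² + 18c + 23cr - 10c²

-(2c - 3r)(5c - 4r - 9)

Group: -2c(5c - 4r - 9) + 3r(5c - 4r - 9); both groups contain (5c - 4r - 9).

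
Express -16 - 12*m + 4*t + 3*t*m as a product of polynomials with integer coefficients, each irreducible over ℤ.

(3*m + 4)*(t - 4)

Group as (3*t*m + 4*t) + (-12*m - 16) = t*(3*m + 4) - 4*(3*m + 4).
Both groups share the factor (3*m + 4).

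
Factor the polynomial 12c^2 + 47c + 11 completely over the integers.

Need a pair with product 12·11 = 132 and sum 47: that's 3 and 44.
Split the middle term: 12c^2 + 3c + 44c + 11 = 3c(4c + 1) + 11(4c + 1).

(3c + 11)(4c + 1)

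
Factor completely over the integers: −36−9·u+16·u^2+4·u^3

(2·u+3)·(2·u−3)·(u+4)

Group as (4·u^3−9·u) + (16·u^2−36) = u·(4·u^2−9) + 4·(4·u^2−9).
Both groups share the factor (4·u^2−9).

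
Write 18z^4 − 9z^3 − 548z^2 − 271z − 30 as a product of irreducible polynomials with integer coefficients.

Testing divisors of the constant over divisors of the leading coefficient, z = −5 is a root, so (z + 5) is a factor; dividing leaves 18z^3 − 99z^2 − 53z − 6.
Then z = −1/6 is a root, giving the factor (6z + 1) and quotient 3z^2 − 17z − 6.
The remaining quadratic factors as (z − 6)(3z + 1).

(3z + 1)(6z + 1)(z + 5)(z − 6)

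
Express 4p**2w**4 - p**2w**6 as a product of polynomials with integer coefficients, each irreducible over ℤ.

-p**2w**4(w + 2)(w - 2)

Factor out p**2w**4 first: what remains is -w**2 + 4.
Recognize a difference of squares with the parts 2 and w.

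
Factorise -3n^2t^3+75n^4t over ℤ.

3n^2t(5n+t)(5n-t)

Factor out 3n^2t, leaving 25n^2-t^2, which is a difference of two squares.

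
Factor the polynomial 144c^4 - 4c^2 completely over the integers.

Every term has a factor of 4c^2. Then 36c^2 - 1 = (6c)² − (1)².

4c^2(6c + 1)(6c - 1)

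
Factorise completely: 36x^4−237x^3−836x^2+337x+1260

(3x+4)(3x+7)(4x−5)(x−9)

Among the possible rational roots, x = −7/3 is a root, giving the factor (3x+7) and quotient 12x^3−107x^2−29x+180.
Next, x = −4/3 is a root, giving the factor (3x+4) and quotient 4x^2−41x+45.
The remaining quadratic factors as (4x−5)(x−9).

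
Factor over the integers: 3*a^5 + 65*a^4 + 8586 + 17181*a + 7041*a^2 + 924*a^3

By the rational root theorem, a = −9 is a root, so (a + 9) divides it; the quotient is 3*a^4 + 38*a^3 + 582*a^2 + 1803*a + 954.
Then a = −3 is a root, giving the factor (a + 3) and quotient 3*a^3 + 29*a^2 + 495*a + 318.
Continuing, a = −2/3 is a root, so (3*a + 2) is a factor; dividing leaves a^2 + 9*a + 159.
The quadratic a^2 + 9*a + 159 has discriminant −555 < 0 and is irreducible over ℤ.

(3*a + 2)*(a + 3)*(a + 9)*(a^2 + 9*a + 159)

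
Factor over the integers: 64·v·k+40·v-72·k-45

Group as (64·v·k+40·v) + (-72·k-45) = 8·v·(8·k+5) - 9·(8·k+5).
Both groups share the factor (8·k+5).

(8·k+5)·(8·v-9)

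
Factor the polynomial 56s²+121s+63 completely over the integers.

Need a pair with product 56·63 = 3528 and sum 121: that's 72 and 49.
Split the middle term: 56s²+72s + 49s+63 = 8s(7s+9) + 7(7s+9).

(7s+9)(8s+7)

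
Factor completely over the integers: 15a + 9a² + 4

(3a + 1)(3a + 4)

Need a pair with product 9·4 = 36 and sum 15: that's 12 and 3.
Split the middle term: 9a² + 12a + 3a + 4 = 3a(3a + 4) + (3a + 4).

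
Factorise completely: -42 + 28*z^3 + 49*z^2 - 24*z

(4*z + 7)*(7*z^2 - 6)

Group as (28*z^3 - 24*z) + (49*z^2 - 42) = 4*z*(7*z^2 - 6) + 7*(7*z^2 - 6).
Both groups share the factor (7*z^2 - 6).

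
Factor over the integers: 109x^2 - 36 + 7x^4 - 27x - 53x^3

(7x + 3)(x - 1)(x - 3)(x - 4)

Testing divisors of the constant over divisors of the leading coefficient, x = 3 is a root, giving the factor (x - 3) and quotient 7x^3 - 32x^2 + 13x + 12.
Then x = 1 is a root, so (x - 1) divides it; the quotient is 7x^2 - 25x - 12.
The remaining quadratic factors as (7x + 3)(x - 4).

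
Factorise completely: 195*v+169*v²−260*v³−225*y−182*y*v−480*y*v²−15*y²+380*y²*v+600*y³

Group: 8*y*(75*y²+10*y*v+45*y−65*v²−39*v) + (4*v−5)*(75*y²+10*y*v+45*y−65*v²−39*v); both groups contain (75*y²+10*y*v+45*y−65*v²−39*v), so (8*y+4*v−5) is a factor with cofactor 75*y²+10*y*v+45*y−65*v²−39*v.
The cofactor groups again: 75*y²+10*y*v+45*y−65*v²−39*v = 15*y*(5*y+5*v+3) − 13*v*(5*y+5*v+3); both groups contain (5*y+5*v+3), giving (15*y−13*v)*(5*y+5*v+3).

(15*y−13*v)*(8*y+4*v−5)*(5*y+5*v+3)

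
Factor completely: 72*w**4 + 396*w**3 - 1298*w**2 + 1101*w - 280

(2*w - 1)*(6*w - 5)*(6*w - 7)*(w + 8)

Trying the rational-root candidates, w = 7/6 is a root, so (6*w - 7) divides it; the quotient is 12*w**3 + 80*w**2 - 123*w + 40.
Continuing, w = 5/6 is a root, so (6*w - 5) is a factor; dividing leaves 2*w**2 + 15*w - 8.
The remaining quadratic factors as (2*w - 1)(w + 8).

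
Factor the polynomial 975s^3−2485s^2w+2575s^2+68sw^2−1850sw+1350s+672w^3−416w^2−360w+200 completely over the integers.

(13s−8w+4)(15s+7w+5)(5s−12w+10)

Group: 15s(65s^2−196sw+150s+96w^2−128w+40) + (7w+5)(65s^2−196sw+150s+96w^2−128w+40); both groups contain (65s^2−196sw+150s+96w^2−128w+40), so (15s+7w+5) is a factor with cofactor 65s^2−196sw+150s+96w^2−128w+40.
The cofactor groups again: 65s^2−196sw+150s+96w^2−128w+40 = 13s(5s−12w+10) + (−8w+4)(5s−12w+10); both groups contain (5s−12w+10), giving (13s−8w+4)(5s−12w+10).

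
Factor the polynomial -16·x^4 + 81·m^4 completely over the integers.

(3·m)⁴ − (2·x)⁴ = ((3·m)² − (2·x)²)((3·m)² + (2·x)²); the first factor splits again, the second (9·m^2 + 4·x^2) is irreducible.

(3·m + 2·x)·(3·m - 2·x)·(9·m^2 + 4·x^2)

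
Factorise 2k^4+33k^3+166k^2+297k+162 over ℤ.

Trying the rational-root candidates, k = -1 is a root, so (k+1) is a factor; dividing leaves 2k^3+31k^2+135k+162.
Next, k = -9 is a root, giving the factor (k+9) and quotient 2k^2+13k+18.
The remaining quadratic factors as (2k+9)(k+2).

(2k+9)(k+1)(k+2)(k+9)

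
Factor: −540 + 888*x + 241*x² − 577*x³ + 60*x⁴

(3*x − 2)*(4*x + 5)*(5*x − 6)*(x − 9)

Among the possible rational roots, x = 2/3 is a root, so (3*x − 2) divides it; the quotient is 20*x³ − 179*x² − 39*x + 270.
Next, x = 9 is a root, so (x − 9) is a factor; dividing leaves 20*x² + x − 30.
The remaining quadratic factors as (4*x + 5)(5*x − 6).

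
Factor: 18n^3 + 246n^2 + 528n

6n(3n + 8)(n + 11)

Pull out the common factor 6n, then factor the remaining trinomial.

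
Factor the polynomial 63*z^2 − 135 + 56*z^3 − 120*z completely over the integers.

Group as (56*z^3 − 120*z) + (63*z^2 − 135) = 8*z*(7*z^2 − 15) + 9*(7*z^2 − 15).
Both groups share the factor (7*z^2 − 15).

(8*z + 9)*(7*z^2 − 15)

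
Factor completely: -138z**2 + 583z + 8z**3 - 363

Trying the rational-root candidates, z = 11/2 is a root, so (2z - 11) divides it; the quotient is 4z**2 - 47z + 33.
The remaining quadratic factors as (4z - 3)(z - 11).

(2z - 11)(4z - 3)(z - 11)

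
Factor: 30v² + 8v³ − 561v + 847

Testing divisors of the constant over divisors of the leading coefficient, v = 7/4 is a root, giving the factor (4v − 7) and quotient 2v² + 11v − 121.
The remaining quadratic factors as (v + 11)(2v − 11).

(2v − 11)(4v − 7)(v + 11)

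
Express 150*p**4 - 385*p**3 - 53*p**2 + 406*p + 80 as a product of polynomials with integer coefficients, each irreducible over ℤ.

(5*p + 1)*(5*p - 8)*(6*p + 5)*(p - 2)

Testing divisors of the constant over divisors of the leading coefficient, p = -5/6 is a root, so (6*p + 5) divides it; the quotient is 25*p**3 - 85*p**2 + 62*p + 16.
Next, p = 2 is a root, giving the factor (p - 2) and quotient 25*p**2 - 35*p - 8.
The remaining quadratic factors as (5*p - 8)(5*p + 1).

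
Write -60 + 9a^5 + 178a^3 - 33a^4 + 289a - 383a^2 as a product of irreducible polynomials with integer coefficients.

(3a - 1)(3a - 4)(a - 1)(a^2 - a + 15)

Among the possible rational roots, a = 4/3 is a root, so (3a - 4) is a factor; dividing leaves 3a^4 - 7a^3 + 50a^2 - 61a + 15.
Then a = 1 is a root, so (a - 1) divides it; the quotient is 3a^3 - 4a^2 + 46a - 15.
Next, a = 1/3 is a root, giving the factor (3a - 1) and quotient a^2 - a + 15.
The quadratic a^2 - a + 15 has discriminant -59 < 0 and is irreducible over ℤ.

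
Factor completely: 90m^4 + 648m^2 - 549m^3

9m^2(2m - 9)(5m - 8)

Pull out the common factor 9m^2, then factor the remaining trinomial.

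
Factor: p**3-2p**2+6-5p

By the rational root theorem, p = 1 is a root, so (p-1) divides it; the quotient is p**2-p-6.
The remaining quadratic factors as (p-3)(p+2).

(p+2)(p-1)(p-3)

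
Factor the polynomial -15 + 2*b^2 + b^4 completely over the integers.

Substitute u = b^2 to get a quadratic in u, then factor.
b^2 + 5 is irreducible over ℤ (always positive, so no real roots).
b^2 - 3 is irreducible over ℤ (3 is not a perfect square).

(b^2 + 5)*(b^2 - 3)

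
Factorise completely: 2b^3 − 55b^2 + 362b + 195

Testing divisors of the constant over divisors of the leading coefficient, b = 15 is a root, so (b − 15) divides it; the quotient is 2b^2 − 25b − 13.
The remaining quadratic factors as (2b + 1)(b − 13).

(2b + 1)(b − 13)(b − 15)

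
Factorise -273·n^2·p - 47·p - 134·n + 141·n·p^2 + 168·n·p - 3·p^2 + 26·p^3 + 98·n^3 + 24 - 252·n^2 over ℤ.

Group: 14·n·(7·n^2 - 13·n·p - 22·n - 2·p^2 - p + 3) + (-13·p + 8)·(7·n^2 - 13·n·p - 22·n - 2·p^2 - p + 3); both groups contain (7·n^2 - 13·n·p - 22·n - 2·p^2 - p + 3), so (14·n - 13·p + 8) is a factor with cofactor 7·n^2 - 13·n·p - 22·n - 2·p^2 - p + 3.
The cofactor groups again: 7·n^2 - 13·n·p - 22·n - 2·p^2 - p + 3 = n·(7·n + p - 1) + (-2·p - 3)·(7·n + p - 1); both groups contain (7·n + p - 1), giving (n - 2·p - 3)·(7·n + p - 1).

(14·n - 13·p + 8)·(7·n + p - 1)·(n - 2·p - 3)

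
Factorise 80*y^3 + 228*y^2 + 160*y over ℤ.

4*y*(4*y + 5)*(5*y + 8)

Pull out the common factor 4*y, then factor the remaining trinomial.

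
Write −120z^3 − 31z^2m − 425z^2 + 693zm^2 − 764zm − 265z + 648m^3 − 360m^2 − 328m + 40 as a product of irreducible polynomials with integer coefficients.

Group: 5z(−24z^2 + 37zm − 61z + 72m^2 − 80m + 8) + (9m + 5)(−24z^2 + 37zm − 61z + 72m^2 − 80m + 8); both groups contain (−24z^2 + 37zm − 61z + 72m^2 − 80m + 8), so (5z + 9m + 5) is a factor with cofactor −24z^2 + 37zm − 61z + 72m^2 − 80m + 8.
The cofactor groups again: −24z^2 + 37zm − 61z + 72m^2 − 80m + 8 = −8z(3z − 8m + 8) + (−9m + 1)(3z − 8m + 8); both groups contain (3z − 8m + 8), giving −(8z + 9m − 1)(3z − 8m + 8).

−(3z − 8m + 8)(5z + 9m + 5)(8z + 9m − 1)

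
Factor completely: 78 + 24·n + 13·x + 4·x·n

(4·n + 13)·(x + 6)

Group as (4·x·n + 13·x) + (24·n + 78) = x·(4·n + 13) + 6·(4·n + 13).
Both groups share the factor (4·n + 13).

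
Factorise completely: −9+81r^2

9(3r+1)(3r−1)

Factor out 9, leaving 9r^2−1, which is a difference of two squares.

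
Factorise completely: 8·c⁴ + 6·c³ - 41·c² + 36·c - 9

By the rational root theorem, c = 1/2 is a root, so (2·c - 1) divides it; the quotient is 4·c³ + 5·c² - 18·c + 9.
Next, c = -3 is a root, so (c + 3) divides it; the quotient is 4·c² - 7·c + 3.
The remaining quadratic factors as (c - 1)(4·c - 3).

(2·c - 1)·(4·c - 3)·(c + 3)·(c - 1)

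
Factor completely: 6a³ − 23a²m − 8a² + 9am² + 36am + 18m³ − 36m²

(2a − 3m)(3a + 2m − 4)(a − 3m)

Group: 2a(3a² − 7am − 4a − 6m² + 12m) − 3m(3a² − 7am − 4a − 6m² + 12m); both groups contain (3a² − 7am − 4a − 6m² + 12m), so (2a − 3m) is a factor with cofactor 3a² − 7am − 4a − 6m² + 12m.
The cofactor groups again: 3a² − 7am − 4a − 6m² + 12m = 3a(a − 3m) + (2m − 4)(a − 3m); both groups contain (a − 3m), giving (3a + 2m − 4)(a − 3m).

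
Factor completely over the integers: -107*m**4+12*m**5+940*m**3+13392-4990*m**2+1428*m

(3*m+4)*(4*m-9)*(m-6)*(m**2-2*m+62)

Testing divisors of the constant over divisors of the leading coefficient, m = -4/3 is a root, so (3*m+4) is a factor; dividing leaves 4*m**4-41*m**3+368*m**2-2154*m+3348.
Continuing, m = 6 is a root, giving the factor (m-6) and quotient 4*m**3-17*m**2+266*m-558.
Continuing, m = 9/4 is a root, so (4*m-9) is a factor; dividing leaves m**2-2*m+62.
The quadratic m**2-2*m+62 has discriminant -244 < 0 and is irreducible over ℤ.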